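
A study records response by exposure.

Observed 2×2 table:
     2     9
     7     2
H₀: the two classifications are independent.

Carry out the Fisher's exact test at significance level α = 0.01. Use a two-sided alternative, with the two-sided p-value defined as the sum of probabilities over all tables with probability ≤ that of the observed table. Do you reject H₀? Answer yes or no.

Margins: r₁=11, r₂=9, c₁=9, c₂=11, n=20
p_obs = C(11,2)·C(9,7)/C(20,9); sum pmf over tables with pmf ≤ p_obs
p-value (two-sided) = 0.02155
At α=0.01: p ≥ α → fail to reject H₀

reject H₀: no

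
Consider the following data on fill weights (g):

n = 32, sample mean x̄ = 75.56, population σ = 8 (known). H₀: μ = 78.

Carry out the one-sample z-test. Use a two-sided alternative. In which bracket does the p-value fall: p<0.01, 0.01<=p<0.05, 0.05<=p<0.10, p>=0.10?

SE = σ/√n = 8/√32 = 1.4142
z = (x̄−μ₀)/SE = (75.56−78)/1.4142 = -1.7253
p-value (two-sided) = 0.08447
→ bracket: 0.05<=p<0.10

p-value bracket: 0.05<=p<0.10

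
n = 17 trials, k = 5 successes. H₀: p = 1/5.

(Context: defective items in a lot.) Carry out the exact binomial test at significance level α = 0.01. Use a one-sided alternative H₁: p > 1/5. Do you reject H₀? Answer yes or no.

Exact binomial: n=17, k=5, p₀=1/5=0.2000
P(X≥5) from Σ C(n,i)·p₀^i·(1−p₀)^(n−i)
p-value (one-sided, H₁ greater) = 0.24178
At α=0.01: p ≥ α → fail to reject H₀

reject H₀: no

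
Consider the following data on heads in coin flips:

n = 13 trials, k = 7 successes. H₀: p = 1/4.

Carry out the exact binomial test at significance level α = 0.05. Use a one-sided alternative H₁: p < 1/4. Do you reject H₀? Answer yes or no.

Exact binomial: n=13, k=7, p₀=1/4=0.2500
P(X≤7) from Σ C(n,i)·p₀^i·(1−p₀)^(n−i)
p-value (one-sided, H₁ less) = 0.99435
At α=0.05: p ≥ α → fail to reject H₀

reject H₀: no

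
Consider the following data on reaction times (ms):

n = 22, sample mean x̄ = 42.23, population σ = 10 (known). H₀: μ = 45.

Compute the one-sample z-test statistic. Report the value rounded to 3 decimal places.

SE = σ/√n = 10/√22 = 2.1320
z = (x̄−μ₀)/SE = (42.23−45)/2.1320 = -1.2992

test statistic = -1.299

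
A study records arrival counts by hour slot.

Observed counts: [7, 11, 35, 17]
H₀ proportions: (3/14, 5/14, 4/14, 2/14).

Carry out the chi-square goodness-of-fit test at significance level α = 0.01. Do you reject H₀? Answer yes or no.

n = 70; E_i = n·p_i = [15.00, 25.00, 20.00, 10.00]
χ² = (7−15.00)²/15.00 + (11−25.00)²/25.00 + (35−20.00)²/20.00 + (17−10.00)²/10.00 = 28.2567
df = 3
p-value (upper-tail) = 0.00000
At α=0.01: p < α → reject H₀

reject H₀: yes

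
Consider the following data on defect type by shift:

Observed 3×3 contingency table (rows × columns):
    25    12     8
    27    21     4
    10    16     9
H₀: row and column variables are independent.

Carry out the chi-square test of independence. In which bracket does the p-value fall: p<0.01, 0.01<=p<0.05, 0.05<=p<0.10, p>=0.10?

Row totals [45, 52, 35], col totals [62, 49, 21], n=132
χ² = (25−21.14)²/21.14 + (12−16.70)²/16.70 + (8−7.16)²/7.16 + (27−24.42)²/24.42 + (21−19.30)²/19.30 + (4−8.27)²/8.27 + (10−16.44)²/16.44 + (16−12.99)²/12.99 + (9−5.57)²/5.57 = 10.0913
df = 4
p-value (upper-tail) = 0.03892
→ bracket: 0.01<=p<0.05

p-value bracket: 0.01<=p<0.05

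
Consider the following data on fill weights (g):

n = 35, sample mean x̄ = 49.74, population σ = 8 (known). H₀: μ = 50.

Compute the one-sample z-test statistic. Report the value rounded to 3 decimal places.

SE = σ/√n = 8/√35 = 1.3522
z = (x̄−μ₀)/SE = (49.74−50)/1.3522 = -0.1923

test statistic = -0.192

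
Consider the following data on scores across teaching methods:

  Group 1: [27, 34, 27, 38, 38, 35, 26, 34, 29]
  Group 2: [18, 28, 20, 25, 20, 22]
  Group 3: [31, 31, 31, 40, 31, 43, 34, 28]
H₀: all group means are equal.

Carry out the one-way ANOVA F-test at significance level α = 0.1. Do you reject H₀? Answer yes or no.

Group means [32.00, 22.17, 33.62], grand mean 30.000
SSB = Σnᵢ(x̄ᵢ−x̄)² = 509.292; SSW = ΣΣ(x−x̄ᵢ)² = 440.708
MSB = 509.292/2 = 254.6458; MSW = 440.708/20 = 22.0354
F = MSB/MSW = 11.5562
df = (2, 20)
p-value (upper-tail) = 0.00046
At α=0.1: p < α → reject H₀

reject H₀: yes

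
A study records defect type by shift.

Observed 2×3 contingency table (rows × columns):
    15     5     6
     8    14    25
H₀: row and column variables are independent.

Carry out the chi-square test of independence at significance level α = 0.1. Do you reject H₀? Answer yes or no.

Row totals [26, 47], col totals [23, 19, 31], n=73
χ² = (15−8.19)²/8.19 + (5−6.77)²/6.77 + (6−11.04)²/11.04 + (8−14.81)²/14.81 + (14−12.23)²/12.23 + (25−19.96)²/19.96 = 13.0801
df = 2
p-value (upper-tail) = 0.00144
At α=0.1: p < α → reject H₀

reject H₀: yes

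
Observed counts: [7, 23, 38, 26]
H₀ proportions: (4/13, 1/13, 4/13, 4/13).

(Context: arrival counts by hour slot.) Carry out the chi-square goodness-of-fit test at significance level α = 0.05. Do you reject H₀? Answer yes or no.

reject H₀: yes

n = 94; E_i = n·p_i = [28.92, 7.23, 28.92, 28.92]
χ² = (7−28.92)²/28.92 + (23−7.23)²/7.23 + (38−28.92)²/28.92 + (26−28.92)²/28.92 = 54.1516
df = 3
p-value (upper-tail) = 0.00000
At α=0.05: p < α → reject H₀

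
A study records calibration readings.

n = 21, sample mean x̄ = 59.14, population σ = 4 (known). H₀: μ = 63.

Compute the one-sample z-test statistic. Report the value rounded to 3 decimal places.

test statistic = -4.422

SE = σ/√n = 4/√21 = 0.8729
z = (x̄−μ₀)/SE = (59.14−63)/0.8729 = -4.4222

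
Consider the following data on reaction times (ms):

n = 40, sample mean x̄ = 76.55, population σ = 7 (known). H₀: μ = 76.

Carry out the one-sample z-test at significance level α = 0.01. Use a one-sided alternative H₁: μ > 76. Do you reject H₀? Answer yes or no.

reject H₀: no

SE = σ/√n = 7/√40 = 1.1068
z = (x̄−μ₀)/SE = (76.55−76)/1.1068 = 0.4969
p-value (one-sided, H₁ greater) = 0.30962
At α=0.01: p ≥ α → fail to reject H₀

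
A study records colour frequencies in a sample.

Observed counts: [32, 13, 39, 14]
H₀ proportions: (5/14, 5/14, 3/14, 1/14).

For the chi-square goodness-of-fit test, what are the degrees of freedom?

degrees of freedom = 3

df = k − 1 = 4 − 1 = 3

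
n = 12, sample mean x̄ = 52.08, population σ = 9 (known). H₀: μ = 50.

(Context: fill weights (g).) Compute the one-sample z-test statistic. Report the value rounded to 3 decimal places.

test statistic = 0.801

SE = σ/√n = 9/√12 = 2.5981
z = (x̄−μ₀)/SE = (52.08−50)/2.5981 = 0.8006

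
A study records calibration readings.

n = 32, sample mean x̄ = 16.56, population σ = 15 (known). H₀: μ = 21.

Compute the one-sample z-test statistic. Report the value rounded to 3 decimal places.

test statistic = -1.674

SE = σ/√n = 15/√32 = 2.6517
z = (x̄−μ₀)/SE = (16.56−21)/2.6517 = -1.6744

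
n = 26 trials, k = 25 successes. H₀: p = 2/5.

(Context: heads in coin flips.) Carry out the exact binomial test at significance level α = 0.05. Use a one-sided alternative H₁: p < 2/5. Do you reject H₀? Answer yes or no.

Exact binomial: n=26, k=25, p₀=2/5=0.4000
P(X≤25) from Σ C(n,i)·p₀^i·(1−p₀)^(n−i)
p-value (one-sided, H₁ less) = 1.00000
At α=0.05: p ≥ α → fail to reject H₀

reject H₀: no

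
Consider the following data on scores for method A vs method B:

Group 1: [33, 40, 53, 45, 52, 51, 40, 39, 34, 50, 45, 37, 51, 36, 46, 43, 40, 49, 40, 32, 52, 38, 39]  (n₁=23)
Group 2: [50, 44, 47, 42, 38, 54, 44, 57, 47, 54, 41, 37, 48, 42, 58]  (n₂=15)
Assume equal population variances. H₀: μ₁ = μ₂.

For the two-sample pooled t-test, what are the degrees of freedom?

degrees of freedom = 36

df = n₁ + n₂ − 2 = 23 + 15 − 2 = 36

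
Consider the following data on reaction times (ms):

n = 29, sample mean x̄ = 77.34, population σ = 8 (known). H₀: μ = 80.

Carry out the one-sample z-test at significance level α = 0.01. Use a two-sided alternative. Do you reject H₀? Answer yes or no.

reject H₀: no

SE = σ/√n = 8/√29 = 1.4856
z = (x̄−μ₀)/SE = (77.34−80)/1.4856 = -1.7906
p-value (two-sided) = 0.07336
At α=0.01: p ≥ α → fail to reject H₀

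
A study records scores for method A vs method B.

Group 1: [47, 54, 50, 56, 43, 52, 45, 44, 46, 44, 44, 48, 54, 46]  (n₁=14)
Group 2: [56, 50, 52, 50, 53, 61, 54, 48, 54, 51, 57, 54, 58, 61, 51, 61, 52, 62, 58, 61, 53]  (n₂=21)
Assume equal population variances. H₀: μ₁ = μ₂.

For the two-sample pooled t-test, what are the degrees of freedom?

degrees of freedom = 33

df = n₁ + n₂ − 2 = 14 + 21 − 2 = 33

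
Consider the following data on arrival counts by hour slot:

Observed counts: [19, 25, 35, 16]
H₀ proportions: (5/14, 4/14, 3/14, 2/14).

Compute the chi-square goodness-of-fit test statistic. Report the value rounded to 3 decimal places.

test statistic = 17.705

n = 95; E_i = n·p_i = [33.93, 27.14, 20.36, 13.57]
χ² = (19−33.93)²/33.93 + (25−27.14)²/27.14 + (35−20.36)²/20.36 + (16−13.57)²/13.57 = 17.7049
df = 3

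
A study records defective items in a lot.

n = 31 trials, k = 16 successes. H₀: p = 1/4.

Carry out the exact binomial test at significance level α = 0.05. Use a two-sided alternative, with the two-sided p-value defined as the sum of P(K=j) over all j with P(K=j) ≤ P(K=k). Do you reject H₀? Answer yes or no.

Exact binomial: n=31, k=16, p₀=1/4=0.2500
P(X=j) = C(n,j)·p₀^j·(1−p₀)^(n−j); p = Σ P(X=j) over j with P(X=j) ≤ P(X=16)
p-value (two-sided) = 0.00144
At α=0.05: p < α → reject H₀

reject H₀: yes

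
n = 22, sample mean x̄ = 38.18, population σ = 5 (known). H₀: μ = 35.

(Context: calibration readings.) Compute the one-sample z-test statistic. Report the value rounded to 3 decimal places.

test statistic = 2.983

SE = σ/√n = 5/√22 = 1.0660
z = (x̄−μ₀)/SE = (38.18−35)/1.0660 = 2.9831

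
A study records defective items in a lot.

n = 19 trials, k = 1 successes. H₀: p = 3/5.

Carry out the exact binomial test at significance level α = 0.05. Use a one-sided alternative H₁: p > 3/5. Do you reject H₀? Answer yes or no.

Exact binomial: n=19, k=1, p₀=3/5=0.6000
P(X≥1) from Σ C(n,i)·p₀^i·(1−p₀)^(n−i)
p-value (one-sided, H₁ greater) = 1.00000
At α=0.05: p ≥ α → fail to reject H₀

reject H₀: no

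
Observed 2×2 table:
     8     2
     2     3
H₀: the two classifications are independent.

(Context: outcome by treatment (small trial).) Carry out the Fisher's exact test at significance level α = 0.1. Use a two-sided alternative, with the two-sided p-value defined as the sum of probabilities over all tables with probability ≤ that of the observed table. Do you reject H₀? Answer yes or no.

reject H₀: no

Margins: r₁=10, r₂=5, c₁=10, c₂=5, n=15
p_obs = C(10,8)·C(5,2)/C(15,10); sum pmf over tables with pmf ≤ p_obs
p-value (two-sided) = 0.25075
At α=0.1: p ≥ α → fail to reject H₀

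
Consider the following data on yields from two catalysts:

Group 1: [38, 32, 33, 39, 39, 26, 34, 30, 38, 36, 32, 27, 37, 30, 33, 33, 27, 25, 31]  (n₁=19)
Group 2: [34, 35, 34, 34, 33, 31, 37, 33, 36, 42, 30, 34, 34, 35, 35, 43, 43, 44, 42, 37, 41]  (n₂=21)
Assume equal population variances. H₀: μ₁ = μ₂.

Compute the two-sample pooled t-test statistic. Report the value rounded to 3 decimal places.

x̄₁=32.632, s₁=4.437, n₁=19
x̄₂=36.524, s₂=4.226, n₂=21
s_p² = [18·4.437² + 20·4.226²]/38 = 18.7279
SE = √(s_p²·(1/19+1/21)) = 1.3702
t = (32.632−36.524)/1.3702 = -2.8406
df = 38

test statistic = -2.841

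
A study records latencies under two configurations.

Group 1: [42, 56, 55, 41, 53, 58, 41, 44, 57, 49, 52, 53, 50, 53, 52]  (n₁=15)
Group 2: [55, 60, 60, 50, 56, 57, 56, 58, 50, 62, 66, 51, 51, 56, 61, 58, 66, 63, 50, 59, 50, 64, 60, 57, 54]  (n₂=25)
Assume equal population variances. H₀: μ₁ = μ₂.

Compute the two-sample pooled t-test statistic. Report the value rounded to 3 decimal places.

x̄₁=50.400, s₁=5.792, n₁=15
x̄₂=57.200, s₂=5.017, n₂=25
s_p² = [14·5.792² + 24·5.017²]/38 = 28.2526
SE = √(s_p²·(1/15+1/25)) = 1.7360
t = (50.400−57.200)/1.7360 = -3.9171
df = 38

test statistic = -3.917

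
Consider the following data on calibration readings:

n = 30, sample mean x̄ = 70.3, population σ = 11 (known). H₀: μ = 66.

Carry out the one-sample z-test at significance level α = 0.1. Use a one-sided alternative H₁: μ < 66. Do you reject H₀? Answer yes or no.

reject H₀: no

SE = σ/√n = 11/√30 = 2.0083
z = (x̄−μ₀)/SE = (70.3−66)/2.0083 = 2.1411
p-value (one-sided, H₁ less) = 0.98387
At α=0.1: p ≥ α → fail to reject H₀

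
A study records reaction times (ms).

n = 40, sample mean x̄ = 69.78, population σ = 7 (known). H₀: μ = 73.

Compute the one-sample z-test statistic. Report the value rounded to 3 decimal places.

test statistic = -2.909

SE = σ/√n = 7/√40 = 1.1068
z = (x̄−μ₀)/SE = (69.78−73)/1.1068 = -2.9093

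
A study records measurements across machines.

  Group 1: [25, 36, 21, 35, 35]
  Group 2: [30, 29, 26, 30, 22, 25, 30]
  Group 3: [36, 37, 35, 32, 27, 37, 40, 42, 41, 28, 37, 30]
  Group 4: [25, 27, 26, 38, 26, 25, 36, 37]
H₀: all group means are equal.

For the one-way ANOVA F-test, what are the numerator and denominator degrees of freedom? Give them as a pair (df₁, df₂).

k = 4 groups, N = 32 total
df = (k−1, N−k) = (4−1, 32−4) = (3, 28)

degrees of freedom = [3, 28]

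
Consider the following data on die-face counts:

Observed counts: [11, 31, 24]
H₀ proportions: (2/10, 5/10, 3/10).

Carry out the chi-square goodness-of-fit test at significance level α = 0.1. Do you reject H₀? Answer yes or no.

reject H₀: no

n = 66; E_i = n·p_i = [13.20, 33.00, 19.80]
χ² = (11−13.20)²/13.20 + (31−33.00)²/33.00 + (24−19.80)²/19.80 = 1.3788
df = 2
p-value (upper-tail) = 0.50188
At α=0.1: p ≥ α → fail to reject H₀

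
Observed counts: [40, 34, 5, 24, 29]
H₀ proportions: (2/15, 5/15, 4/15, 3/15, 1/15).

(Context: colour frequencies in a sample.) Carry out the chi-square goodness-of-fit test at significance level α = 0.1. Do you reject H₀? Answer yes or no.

reject H₀: yes

n = 132; E_i = n·p_i = [17.60, 44.00, 35.20, 26.40, 8.80]
χ² = (40−17.60)²/17.60 + (34−44.00)²/44.00 + (5−35.20)²/35.20 + (24−26.40)²/26.40 + (29−8.80)²/8.80 = 103.2784
df = 4
p-value (upper-tail) = 0.00000
At α=0.1: p < α → reject H₀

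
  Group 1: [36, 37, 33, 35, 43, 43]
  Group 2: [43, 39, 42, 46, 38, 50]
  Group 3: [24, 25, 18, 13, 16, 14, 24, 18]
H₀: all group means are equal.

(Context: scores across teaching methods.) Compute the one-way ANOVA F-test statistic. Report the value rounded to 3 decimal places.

test statistic = 55.919

Group means [37.83, 43.00, 19.00], grand mean 31.850
SSB = Σnᵢ(x̄ᵢ−x̄)² = 2281.717; SSW = ΣΣ(x−x̄ᵢ)² = 346.833
MSB = 2281.717/2 = 1140.8583; MSW = 346.833/17 = 20.4020
F = MSB/MSW = 55.9191
df = (2, 17)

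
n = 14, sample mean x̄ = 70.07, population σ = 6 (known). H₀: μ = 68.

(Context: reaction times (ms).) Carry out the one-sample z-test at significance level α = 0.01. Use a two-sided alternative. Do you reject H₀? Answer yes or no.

SE = σ/√n = 6/√14 = 1.6036
z = (x̄−μ₀)/SE = (70.07−68)/1.6036 = 1.2909
p-value (two-sided) = 0.19675
At α=0.01: p ≥ α → fail to reject H₀

reject H₀: no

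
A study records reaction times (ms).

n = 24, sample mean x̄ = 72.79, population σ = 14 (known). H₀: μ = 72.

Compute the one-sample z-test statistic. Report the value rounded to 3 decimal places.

test statistic = 0.276

SE = σ/√n = 14/√24 = 2.8577
z = (x̄−μ₀)/SE = (72.79−72)/2.8577 = 0.2764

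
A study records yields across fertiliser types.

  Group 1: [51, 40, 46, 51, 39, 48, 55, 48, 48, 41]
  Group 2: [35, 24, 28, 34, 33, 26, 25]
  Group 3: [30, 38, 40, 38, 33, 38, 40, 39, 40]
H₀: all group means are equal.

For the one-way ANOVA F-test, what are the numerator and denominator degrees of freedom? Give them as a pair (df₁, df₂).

degrees of freedom = [2, 23]

k = 3 groups, N = 26 total
df = (k−1, N−k) = (3−1, 26−3) = (2, 23)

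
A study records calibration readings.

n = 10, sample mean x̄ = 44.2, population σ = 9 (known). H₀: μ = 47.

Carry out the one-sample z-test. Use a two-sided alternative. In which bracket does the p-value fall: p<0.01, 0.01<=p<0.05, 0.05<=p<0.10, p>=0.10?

SE = σ/√n = 9/√10 = 2.8460
z = (x̄−μ₀)/SE = (44.2−47)/2.8460 = -0.9838
p-value (two-sided) = 0.32520
→ bracket: p>=0.10

p-value bracket: p>=0.10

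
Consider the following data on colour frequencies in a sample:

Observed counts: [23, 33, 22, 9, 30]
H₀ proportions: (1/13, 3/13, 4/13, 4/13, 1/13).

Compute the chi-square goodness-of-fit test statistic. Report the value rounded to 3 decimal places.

n = 117; E_i = n·p_i = [9.00, 27.00, 36.00, 36.00, 9.00]
χ² = (23−9.00)²/9.00 + (33−27.00)²/27.00 + (22−36.00)²/36.00 + (9−36.00)²/36.00 + (30−9.00)²/9.00 = 97.8056
df = 4

test statistic = 97.806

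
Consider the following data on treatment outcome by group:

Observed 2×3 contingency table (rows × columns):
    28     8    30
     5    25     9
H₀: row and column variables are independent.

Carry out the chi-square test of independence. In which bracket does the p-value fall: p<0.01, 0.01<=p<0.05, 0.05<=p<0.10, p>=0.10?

Row totals [66, 39], col totals [33, 33, 39], n=105
χ² = (28−20.74)²/20.74 + (8−20.74)²/20.74 + (30−24.51)²/24.51 + (5−12.26)²/12.26 + (25−12.26)²/12.26 + (9−14.49)²/14.49 = 31.2168
df = 2
p-value (upper-tail) = 0.00000
→ bracket: p<0.01

p-value bracket: p<0.01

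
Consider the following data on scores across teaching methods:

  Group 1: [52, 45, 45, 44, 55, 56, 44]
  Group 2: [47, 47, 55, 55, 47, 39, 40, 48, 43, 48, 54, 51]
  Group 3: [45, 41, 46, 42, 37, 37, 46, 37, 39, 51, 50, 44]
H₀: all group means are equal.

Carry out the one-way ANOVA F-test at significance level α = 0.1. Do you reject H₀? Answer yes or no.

reject H₀: yes

Group means [48.71, 47.83, 42.92], grand mean 46.129
SSB = Σnᵢ(x̄ᵢ−x̄)² = 205.472; SSW = ΣΣ(x−x̄ᵢ)² = 756.012
MSB = 205.472/2 = 102.7360; MSW = 756.012/28 = 27.0004
F = MSB/MSW = 3.8050
df = (2, 28)
p-value (upper-tail) = 0.03453
At α=0.1: p < α → reject H₀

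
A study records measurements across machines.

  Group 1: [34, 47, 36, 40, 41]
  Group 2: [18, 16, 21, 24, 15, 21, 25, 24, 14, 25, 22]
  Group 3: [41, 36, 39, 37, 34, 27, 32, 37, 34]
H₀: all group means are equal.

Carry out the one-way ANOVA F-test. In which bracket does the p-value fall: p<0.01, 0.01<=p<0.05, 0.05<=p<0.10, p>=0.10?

Group means [39.60, 20.45, 35.22], grand mean 29.600
SSB = Σnᵢ(x̄ᵢ−x̄)² = 1704.517; SSW = ΣΣ(x−x̄ᵢ)² = 403.483
MSB = 1704.517/2 = 852.2586; MSW = 403.483/22 = 18.3401
F = MSB/MSW = 46.4696
df = (2, 22)
p-value (upper-tail) = 0.00000
→ bracket: p<0.01

p-value bracket: p<0.01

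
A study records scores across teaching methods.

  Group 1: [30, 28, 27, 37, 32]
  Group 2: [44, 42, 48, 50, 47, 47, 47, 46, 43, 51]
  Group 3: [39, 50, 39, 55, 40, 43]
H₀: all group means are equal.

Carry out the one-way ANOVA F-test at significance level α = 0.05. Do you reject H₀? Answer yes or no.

Group means [30.80, 46.50, 44.33], grand mean 42.143
SSB = Σnᵢ(x̄ᵢ−x̄)² = 861.938; SSW = ΣΣ(x−x̄ᵢ)² = 360.633
MSB = 861.938/2 = 430.9690; MSW = 360.633/18 = 20.0352
F = MSB/MSW = 21.5106
df = (2, 18)
p-value (upper-tail) = 0.00002
At α=0.05: p < α → reject H₀

reject H₀: yes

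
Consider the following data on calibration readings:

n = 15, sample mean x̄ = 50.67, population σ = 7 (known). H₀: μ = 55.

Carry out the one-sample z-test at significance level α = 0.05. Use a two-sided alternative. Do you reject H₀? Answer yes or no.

SE = σ/√n = 7/√15 = 1.8074
z = (x̄−μ₀)/SE = (50.67−55)/1.8074 = -2.3957
p-value (two-sided) = 0.01659
At α=0.05: p < α → reject H₀

reject H₀: yes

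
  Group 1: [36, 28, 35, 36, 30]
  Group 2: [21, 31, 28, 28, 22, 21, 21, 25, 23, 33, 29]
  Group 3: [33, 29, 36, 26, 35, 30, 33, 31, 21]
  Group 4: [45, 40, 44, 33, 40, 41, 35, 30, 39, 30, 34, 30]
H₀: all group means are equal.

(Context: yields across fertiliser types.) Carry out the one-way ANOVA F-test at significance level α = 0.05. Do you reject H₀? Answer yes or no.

Group means [33.00, 25.64, 30.44, 36.75], grand mean 31.405
SSB = Σnᵢ(x̄ᵢ−x̄)² = 729.901; SSW = ΣΣ(x−x̄ᵢ)² = 749.018
MSB = 729.901/3 = 243.3004; MSW = 749.018/33 = 22.6975
F = MSB/MSW = 10.7193
df = (3, 33)
p-value (upper-tail) = 0.00005
At α=0.05: p < α → reject H₀

reject H₀: yes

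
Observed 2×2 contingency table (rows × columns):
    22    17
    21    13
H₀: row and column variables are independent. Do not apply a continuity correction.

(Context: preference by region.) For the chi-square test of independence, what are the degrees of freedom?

degrees of freedom = 1

df = (r−1)(c−1) = (2−1)·(2−1) = 1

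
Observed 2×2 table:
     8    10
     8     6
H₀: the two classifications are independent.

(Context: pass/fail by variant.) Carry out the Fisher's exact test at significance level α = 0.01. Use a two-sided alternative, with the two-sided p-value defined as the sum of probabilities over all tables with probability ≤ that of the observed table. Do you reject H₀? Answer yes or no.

Margins: r₁=18, r₂=14, c₁=16, c₂=16, n=32
p_obs = C(18,8)·C(14,8)/C(32,16); sum pmf over tables with pmf ≤ p_obs
p-value (two-sided) = 0.72239
At α=0.01: p ≥ α → fail to reject H₀

reject H₀: no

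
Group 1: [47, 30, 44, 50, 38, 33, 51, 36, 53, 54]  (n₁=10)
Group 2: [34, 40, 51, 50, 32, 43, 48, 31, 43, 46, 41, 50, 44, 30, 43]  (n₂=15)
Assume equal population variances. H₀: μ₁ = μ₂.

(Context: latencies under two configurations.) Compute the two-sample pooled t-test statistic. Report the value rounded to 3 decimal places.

x̄₁=43.600, s₁=8.758, n₁=10
x̄₂=41.733, s₂=7.076, n₂=15
s_p² = [9·8.758² + 14·7.076²]/23 = 60.4928
SE = √(s_p²·(1/10+1/15)) = 3.1752
t = (43.600−41.733)/3.1752 = 0.5879
df = 23

test statistic = 0.588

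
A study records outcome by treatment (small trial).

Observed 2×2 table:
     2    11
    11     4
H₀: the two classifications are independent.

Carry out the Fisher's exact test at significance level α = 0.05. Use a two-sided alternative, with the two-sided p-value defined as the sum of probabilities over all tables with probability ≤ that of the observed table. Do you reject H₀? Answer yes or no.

reject H₀: yes

Margins: r₁=13, r₂=15, c₁=13, c₂=15, n=28
p_obs = C(13,2)·C(15,11)/C(28,13); sum pmf over tables with pmf ≤ p_obs
p-value (two-sided) = 0.00323
At α=0.05: p < α → reject H₀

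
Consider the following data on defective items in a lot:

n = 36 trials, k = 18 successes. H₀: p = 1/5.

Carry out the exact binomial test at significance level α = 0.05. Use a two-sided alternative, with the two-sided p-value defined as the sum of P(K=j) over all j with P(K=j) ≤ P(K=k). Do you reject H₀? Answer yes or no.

reject H₀: yes

Exact binomial: n=36, k=18, p₀=1/5=0.2000
P(X=j) = C(n,j)·p₀^j·(1−p₀)^(n−j); p = Σ P(X=j) over j with P(X=j) ≤ P(X=18)
p-value (two-sided) = 0.00006
At α=0.05: p < α → reject H₀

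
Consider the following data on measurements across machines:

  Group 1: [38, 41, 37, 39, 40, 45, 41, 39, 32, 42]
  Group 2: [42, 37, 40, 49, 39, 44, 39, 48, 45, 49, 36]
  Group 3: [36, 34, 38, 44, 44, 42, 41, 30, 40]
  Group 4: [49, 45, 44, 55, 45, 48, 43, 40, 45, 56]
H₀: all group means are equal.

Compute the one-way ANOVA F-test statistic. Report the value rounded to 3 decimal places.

test statistic = 6.640

Group means [39.40, 42.55, 38.78, 47.00], grand mean 42.025
SSB = Σnᵢ(x̄ᵢ−x̄)² = 414.292; SSW = ΣΣ(x−x̄ᵢ)² = 748.683
MSB = 414.292/3 = 138.0974; MSW = 748.683/36 = 20.7967
F = MSB/MSW = 6.6403
df = (3, 36)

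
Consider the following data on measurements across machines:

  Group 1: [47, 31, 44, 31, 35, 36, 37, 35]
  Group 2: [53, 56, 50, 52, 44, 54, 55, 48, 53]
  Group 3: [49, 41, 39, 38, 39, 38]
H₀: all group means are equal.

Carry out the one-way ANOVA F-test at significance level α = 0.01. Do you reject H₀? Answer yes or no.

Group means [37.00, 51.67, 40.67], grand mean 43.696
SSB = Σnᵢ(x̄ᵢ−x̄)² = 985.536; SSW = ΣΣ(x−x̄ᵢ)² = 433.333
MSB = 985.536/2 = 492.7681; MSW = 433.333/20 = 21.6667
F = MSB/MSW = 22.7431
df = (2, 20)
p-value (upper-tail) = 0.00001
At α=0.01: p < α → reject H₀

reject H₀: yes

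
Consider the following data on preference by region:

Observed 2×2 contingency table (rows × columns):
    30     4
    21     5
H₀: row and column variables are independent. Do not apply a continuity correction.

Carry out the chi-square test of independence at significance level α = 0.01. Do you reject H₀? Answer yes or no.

Row totals [34, 26], col totals [51, 9], n=60
χ² = (30−28.90)²/28.90 + (4−5.10)²/5.10 + (21−22.10)²/22.10 + (5−3.90)²/3.90 = 0.6441
df = 1
p-value (upper-tail) = 0.42222
At α=0.01: p ≥ α → fail to reject H₀

reject H₀: no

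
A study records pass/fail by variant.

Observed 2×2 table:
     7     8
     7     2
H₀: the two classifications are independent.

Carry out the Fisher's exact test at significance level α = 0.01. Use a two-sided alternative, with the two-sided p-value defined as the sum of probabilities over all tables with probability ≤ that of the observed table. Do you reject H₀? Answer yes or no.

reject H₀: no

Margins: r₁=15, r₂=9, c₁=14, c₂=10, n=24
p_obs = C(15,7)·C(9,7)/C(24,14); sum pmf over tables with pmf ≤ p_obs
p-value (two-sided) = 0.20992
At α=0.01: p ≥ α → fail to reject H₀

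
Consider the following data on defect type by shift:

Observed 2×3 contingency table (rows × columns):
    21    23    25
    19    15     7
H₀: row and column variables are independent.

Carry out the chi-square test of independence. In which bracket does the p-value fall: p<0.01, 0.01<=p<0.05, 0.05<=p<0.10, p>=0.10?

Row totals [69, 41], col totals [40, 38, 32], n=110
χ² = (21−25.09)²/25.09 + (23−23.84)²/23.84 + (25−20.07)²/20.07 + (19−14.91)²/14.91 + (15−14.16)²/14.16 + (7−11.93)²/11.93 = 5.1132
df = 2
p-value (upper-tail) = 0.07757
→ bracket: 0.05<=p<0.10

p-value bracket: 0.05<=p<0.10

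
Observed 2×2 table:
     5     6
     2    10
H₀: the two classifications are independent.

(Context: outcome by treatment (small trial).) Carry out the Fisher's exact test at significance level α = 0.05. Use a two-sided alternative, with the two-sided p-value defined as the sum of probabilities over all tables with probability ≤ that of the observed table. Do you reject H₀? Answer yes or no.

reject H₀: no

Margins: r₁=11, r₂=12, c₁=7, c₂=16, n=23
p_obs = C(11,5)·C(12,2)/C(23,7); sum pmf over tables with pmf ≤ p_obs
p-value (two-sided) = 0.19303
At α=0.05: p ≥ α → fail to reject H₀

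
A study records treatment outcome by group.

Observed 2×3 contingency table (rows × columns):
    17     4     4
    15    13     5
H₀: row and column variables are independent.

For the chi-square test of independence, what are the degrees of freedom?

df = (r−1)(c−1) = (2−1)·(3−1) = 2

degrees of freedom = 2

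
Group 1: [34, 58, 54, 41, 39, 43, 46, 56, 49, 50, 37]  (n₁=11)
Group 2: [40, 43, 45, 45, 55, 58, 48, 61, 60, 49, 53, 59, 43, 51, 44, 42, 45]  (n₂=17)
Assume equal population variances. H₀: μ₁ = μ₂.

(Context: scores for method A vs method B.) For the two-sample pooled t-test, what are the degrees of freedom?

df = n₁ + n₂ − 2 = 11 + 17 − 2 = 26

degrees of freedom = 26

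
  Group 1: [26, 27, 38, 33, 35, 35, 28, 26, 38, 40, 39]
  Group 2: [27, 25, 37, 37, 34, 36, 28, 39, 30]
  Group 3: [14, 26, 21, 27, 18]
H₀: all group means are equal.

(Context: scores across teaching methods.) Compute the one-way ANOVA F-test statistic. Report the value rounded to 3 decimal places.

test statistic = 9.584

Group means [33.18, 32.56, 21.20], grand mean 30.560
SSB = Σnᵢ(x̄ᵢ−x̄)² = 549.501; SSW = ΣΣ(x−x̄ᵢ)² = 630.659
MSB = 549.501/2 = 274.7507; MSW = 630.659/22 = 28.6663
F = MSB/MSW = 9.5844
df = (2, 22)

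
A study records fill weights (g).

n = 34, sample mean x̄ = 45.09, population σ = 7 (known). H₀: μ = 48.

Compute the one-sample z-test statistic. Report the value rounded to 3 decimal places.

test statistic = -2.424

SE = σ/√n = 7/√34 = 1.2005
z = (x̄−μ₀)/SE = (45.09−48)/1.2005 = -2.4240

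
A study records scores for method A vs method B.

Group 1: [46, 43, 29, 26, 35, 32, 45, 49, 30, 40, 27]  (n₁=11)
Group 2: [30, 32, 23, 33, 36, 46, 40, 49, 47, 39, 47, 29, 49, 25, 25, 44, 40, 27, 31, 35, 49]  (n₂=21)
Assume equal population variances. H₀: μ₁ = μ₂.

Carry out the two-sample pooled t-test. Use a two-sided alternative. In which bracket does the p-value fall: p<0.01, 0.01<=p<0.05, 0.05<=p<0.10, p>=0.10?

x̄₁=36.545, s₁=8.335, n₁=11
x̄₂=36.952, s₂=8.840, n₂=21
s_p² = [10·8.335² + 20·8.840²]/30 = 75.2560
SE = √(s_p²·(1/11+1/21)) = 3.2288
t = (36.545−36.952)/3.2288 = -0.1260
df = 30
p-value (two-sided) = 0.90055
→ bracket: p>=0.10

p-value bracket: p>=0.10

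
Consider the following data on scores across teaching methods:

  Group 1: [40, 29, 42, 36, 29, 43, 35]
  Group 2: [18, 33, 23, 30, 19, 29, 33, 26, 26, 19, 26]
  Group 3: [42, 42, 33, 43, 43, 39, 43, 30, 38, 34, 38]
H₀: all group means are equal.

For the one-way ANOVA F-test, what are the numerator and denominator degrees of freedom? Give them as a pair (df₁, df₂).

k = 3 groups, N = 29 total
df = (k−1, N−k) = (3−1, 29−3) = (2, 26)

degrees of freedom = [2, 26]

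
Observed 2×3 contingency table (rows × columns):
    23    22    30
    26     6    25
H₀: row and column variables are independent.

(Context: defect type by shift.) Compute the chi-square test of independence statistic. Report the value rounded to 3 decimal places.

Row totals [75, 57], col totals [49, 28, 55], n=132
χ² = (23−27.84)²/27.84 + (22−15.91)²/15.91 + (30−31.25)²/31.25 + (26−21.16)²/21.16 + (6−12.09)²/12.09 + (25−23.75)²/23.75 = 7.4653
df = 2

test statistic = 7.465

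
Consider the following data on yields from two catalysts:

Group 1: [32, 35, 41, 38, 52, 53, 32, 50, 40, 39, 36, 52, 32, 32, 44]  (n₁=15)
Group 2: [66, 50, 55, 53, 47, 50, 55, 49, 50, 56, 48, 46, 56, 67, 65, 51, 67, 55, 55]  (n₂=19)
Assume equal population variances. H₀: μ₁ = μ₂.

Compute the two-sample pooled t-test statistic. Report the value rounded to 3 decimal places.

test statistic = -5.651

x̄₁=40.533, s₁=7.891, n₁=15
x̄₂=54.789, s₂=6.812, n₂=19
s_p² = [14·7.891² + 18·6.812²]/32 = 53.3404
SE = √(s_p²·(1/15+1/19)) = 2.5226
t = (40.533−54.789)/2.5226 = -5.6514
df = 32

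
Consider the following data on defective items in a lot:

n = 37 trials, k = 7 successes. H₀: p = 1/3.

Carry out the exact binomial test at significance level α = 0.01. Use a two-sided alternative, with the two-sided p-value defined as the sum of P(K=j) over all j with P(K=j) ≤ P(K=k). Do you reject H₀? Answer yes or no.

Exact binomial: n=37, k=7, p₀=1/3=0.3333
P(X=j) = C(n,j)·p₀^j·(1−p₀)^(n−j); p = Σ P(X=j) over j with P(X=j) ≤ P(X=7)
p-value (two-sided) = 0.07977
At α=0.01: p ≥ α → fail to reject H₀

reject H₀: no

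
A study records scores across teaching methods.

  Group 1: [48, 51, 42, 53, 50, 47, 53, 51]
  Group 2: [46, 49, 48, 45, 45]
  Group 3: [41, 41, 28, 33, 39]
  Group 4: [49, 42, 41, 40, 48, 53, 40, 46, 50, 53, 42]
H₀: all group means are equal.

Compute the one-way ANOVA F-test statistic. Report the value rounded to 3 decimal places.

test statistic = 9.116

Group means [49.38, 46.60, 36.40, 45.82], grand mean 45.310
SSB = Σnᵢ(x̄ᵢ−x̄)² = 540.296; SSW = ΣΣ(x−x̄ᵢ)² = 493.911
MSB = 540.296/3 = 180.0985; MSW = 493.911/25 = 19.7565
F = MSB/MSW = 9.1159
df = (3, 25)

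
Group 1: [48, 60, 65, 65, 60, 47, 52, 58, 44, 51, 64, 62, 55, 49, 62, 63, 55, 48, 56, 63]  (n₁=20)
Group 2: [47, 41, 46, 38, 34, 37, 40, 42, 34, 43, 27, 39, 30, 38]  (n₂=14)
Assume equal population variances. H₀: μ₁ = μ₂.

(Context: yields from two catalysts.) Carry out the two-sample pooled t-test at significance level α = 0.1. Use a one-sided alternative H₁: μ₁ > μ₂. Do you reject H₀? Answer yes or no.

x̄₁=56.350, s₁=6.784, n₁=20
x̄₂=38.286, s₂=5.663, n₂=14
s_p² = [19·6.784² + 13·5.663²]/32 = 40.3565
SE = √(s_p²·(1/20+1/14)) = 2.2137
t = (56.350−38.286)/2.2137 = 8.1603
df = 32
p-value (one-sided, H₁ greater) = 0.00000
At α=0.1: p < α → reject H₀

reject H₀: yes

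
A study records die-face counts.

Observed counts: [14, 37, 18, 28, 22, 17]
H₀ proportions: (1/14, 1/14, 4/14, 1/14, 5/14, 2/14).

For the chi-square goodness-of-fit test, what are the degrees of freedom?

df = k − 1 = 6 − 1 = 5

degrees of freedom = 5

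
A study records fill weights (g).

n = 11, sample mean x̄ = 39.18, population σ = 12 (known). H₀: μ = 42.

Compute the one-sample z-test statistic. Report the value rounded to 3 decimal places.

test statistic = -0.779

SE = σ/√n = 12/√11 = 3.6181
z = (x̄−μ₀)/SE = (39.18−42)/3.6181 = -0.7794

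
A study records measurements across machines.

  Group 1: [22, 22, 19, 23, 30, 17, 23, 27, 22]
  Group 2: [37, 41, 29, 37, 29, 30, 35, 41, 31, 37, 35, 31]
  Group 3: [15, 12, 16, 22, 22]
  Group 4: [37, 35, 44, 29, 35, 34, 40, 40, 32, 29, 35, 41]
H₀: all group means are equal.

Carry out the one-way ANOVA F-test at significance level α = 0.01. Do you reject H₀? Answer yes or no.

Group means [22.78, 34.42, 17.40, 35.92], grand mean 29.895
SSB = Σnᵢ(x̄ᵢ−x̄)² = 1916.990; SSW = ΣΣ(x−x̄ᵢ)² = 650.589
MSB = 1916.990/3 = 638.9967; MSW = 650.589/34 = 19.1350
F = MSB/MSW = 33.3942
df = (3, 34)
p-value (upper-tail) = 0.00000
At α=0.01: p < α → reject H₀

reject H₀: yes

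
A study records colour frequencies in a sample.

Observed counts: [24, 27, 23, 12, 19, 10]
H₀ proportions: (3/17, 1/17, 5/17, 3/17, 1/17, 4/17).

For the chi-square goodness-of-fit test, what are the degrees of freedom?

df = k − 1 = 6 − 1 = 5

degrees of freedom = 5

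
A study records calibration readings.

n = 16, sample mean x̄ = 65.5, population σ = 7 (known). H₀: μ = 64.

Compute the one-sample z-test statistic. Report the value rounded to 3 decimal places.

test statistic = 0.857

SE = σ/√n = 7/√16 = 1.7500
z = (x̄−μ₀)/SE = (65.5−64)/1.7500 = 0.8571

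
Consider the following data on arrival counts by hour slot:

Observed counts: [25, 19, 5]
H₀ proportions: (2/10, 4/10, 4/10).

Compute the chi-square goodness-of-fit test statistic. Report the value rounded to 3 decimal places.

n = 49; E_i = n·p_i = [9.80, 19.60, 19.60]
χ² = (25−9.80)²/9.80 + (19−19.60)²/19.60 + (5−19.60)²/19.60 = 34.4694
df = 2

test statistic = 34.469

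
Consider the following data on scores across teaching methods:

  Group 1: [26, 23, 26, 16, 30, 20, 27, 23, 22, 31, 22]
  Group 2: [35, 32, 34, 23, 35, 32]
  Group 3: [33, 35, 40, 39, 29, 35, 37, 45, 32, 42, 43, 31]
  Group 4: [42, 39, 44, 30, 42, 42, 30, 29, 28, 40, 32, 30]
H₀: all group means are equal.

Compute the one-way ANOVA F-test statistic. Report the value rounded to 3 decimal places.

test statistic = 13.385

Group means [24.18, 31.83, 36.75, 35.67], grand mean 32.341
SSB = Σnᵢ(x̄ᵢ−x̄)² = 1099.833; SSW = ΣΣ(x−x̄ᵢ)² = 1013.386
MSB = 1099.833/3 = 366.6110; MSW = 1013.386/37 = 27.3888
F = MSB/MSW = 13.3854
df = (3, 37)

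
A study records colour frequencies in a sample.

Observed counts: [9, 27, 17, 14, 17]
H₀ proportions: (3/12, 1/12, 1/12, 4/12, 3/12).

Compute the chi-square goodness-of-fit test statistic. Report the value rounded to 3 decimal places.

n = 84; E_i = n·p_i = [21.00, 7.00, 7.00, 28.00, 21.00]
χ² = (9−21.00)²/21.00 + (27−7.00)²/7.00 + (17−7.00)²/7.00 + (14−28.00)²/28.00 + (17−21.00)²/21.00 = 86.0476
df = 4

test statistic = 86.048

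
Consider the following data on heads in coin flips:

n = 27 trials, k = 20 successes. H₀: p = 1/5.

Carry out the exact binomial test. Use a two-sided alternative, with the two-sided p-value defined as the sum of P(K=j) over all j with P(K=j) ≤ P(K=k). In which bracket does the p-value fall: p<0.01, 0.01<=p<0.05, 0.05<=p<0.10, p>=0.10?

p-value bracket: p<0.01

Exact binomial: n=27, k=20, p₀=1/5=0.2000
P(X=j) = C(n,j)·p₀^j·(1−p₀)^(n−j); p = Σ P(X=j) over j with P(X=j) ≤ P(X=20)
p-value (two-sided) = 0.00000
→ bracket: p<0.01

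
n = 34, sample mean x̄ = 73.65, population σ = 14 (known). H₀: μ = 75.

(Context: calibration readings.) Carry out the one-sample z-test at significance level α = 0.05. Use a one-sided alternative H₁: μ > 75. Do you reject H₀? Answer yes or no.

SE = σ/√n = 14/√34 = 2.4010
z = (x̄−μ₀)/SE = (73.65−75)/2.4010 = -0.5623
p-value (one-sided, H₁ greater) = 0.71303
At α=0.05: p ≥ α → fail to reject H₀

reject H₀: no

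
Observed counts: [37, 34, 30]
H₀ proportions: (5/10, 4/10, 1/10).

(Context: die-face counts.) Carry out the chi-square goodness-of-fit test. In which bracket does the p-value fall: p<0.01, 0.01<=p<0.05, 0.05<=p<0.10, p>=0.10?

p-value bracket: p<0.01

n = 101; E_i = n·p_i = [50.50, 40.40, 10.10]
χ² = (37−50.50)²/50.50 + (34−40.40)²/40.40 + (30−10.10)²/10.10 = 43.8317
df = 2
p-value (upper-tail) = 0.00000
→ bracket: p<0.01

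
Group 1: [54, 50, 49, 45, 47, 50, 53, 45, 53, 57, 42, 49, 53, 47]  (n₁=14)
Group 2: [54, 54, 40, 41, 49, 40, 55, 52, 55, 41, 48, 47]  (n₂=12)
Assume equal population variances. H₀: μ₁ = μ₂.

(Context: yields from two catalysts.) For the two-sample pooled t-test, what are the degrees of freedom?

df = n₁ + n₂ − 2 = 14 + 12 − 2 = 24

degrees of freedom = 24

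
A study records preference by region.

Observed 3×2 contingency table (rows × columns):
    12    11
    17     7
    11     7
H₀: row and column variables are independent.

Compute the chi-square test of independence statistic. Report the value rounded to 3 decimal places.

Row totals [23, 24, 18], col totals [40, 25], n=65
χ² = (12−14.15)²/14.15 + (11−8.85)²/8.85 + (17−14.77)²/14.77 + (7−9.23)²/9.23 + (11−11.08)²/11.08 + (7−6.92)²/6.92 = 1.7296
df = 2

test statistic = 1.730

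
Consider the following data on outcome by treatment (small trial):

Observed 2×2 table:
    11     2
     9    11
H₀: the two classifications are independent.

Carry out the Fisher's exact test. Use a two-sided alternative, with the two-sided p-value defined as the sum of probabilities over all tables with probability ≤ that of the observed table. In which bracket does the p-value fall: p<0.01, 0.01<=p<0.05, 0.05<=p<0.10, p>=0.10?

p-value bracket: 0.01<=p<0.05

Margins: r₁=13, r₂=20, c₁=20, c₂=13, n=33
p_obs = C(13,11)·C(20,9)/C(33,20); sum pmf over tables with pmf ≤ p_obs
p-value (two-sided) = 0.03249
→ bracket: 0.01<=p<0.05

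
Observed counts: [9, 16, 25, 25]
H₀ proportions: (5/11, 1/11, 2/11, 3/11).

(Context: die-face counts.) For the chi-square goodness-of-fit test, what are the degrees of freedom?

df = k − 1 = 4 − 1 = 3

degrees of freedom = 3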